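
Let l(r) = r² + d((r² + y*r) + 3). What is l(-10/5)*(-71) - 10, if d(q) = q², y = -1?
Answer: -6045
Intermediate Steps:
l(r) = r² + (3 + r² - r)² (l(r) = r² + ((r² - r) + 3)² = r² + (3 + r² - r)²)
l(-10/5)*(-71) - 10 = ((-10/5)² + (3 + (-10/5)² - (-10)/5)²)*(-71) - 10 = ((-10*⅕)² + (3 + (-10*⅕)² - (-10)/5)²)*(-71) - 10 = ((-2)² + (3 + (-2)² - 1*(-2))²)*(-71) - 10 = (4 + (3 + 4 + 2)²)*(-71) - 10 = (4 + 9²)*(-71) - 10 = (4 + 81)*(-71) - 10 = 85*(-71) - 10 = -6035 - 10 = -6045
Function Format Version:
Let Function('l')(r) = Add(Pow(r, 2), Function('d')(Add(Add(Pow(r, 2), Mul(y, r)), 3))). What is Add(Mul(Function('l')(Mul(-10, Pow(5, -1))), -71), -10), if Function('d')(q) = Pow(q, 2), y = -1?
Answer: -6045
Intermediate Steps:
Function('l')(r) = Add(Pow(r, 2), Pow(Add(3, Pow(r, 2), Mul(-1, r)), 2)) (Function('l')(r) = Add(Pow(r, 2), Pow(Add(Add(Pow(r, 2), Mul(-1, r)), 3), 2)) = Add(Pow(r, 2), Pow(Add(3, Pow(r, 2), Mul(-1, r)), 2)))
Add(Mul(Function('l')(Mul(-10, Pow(5, -1))), -71), -10) = Add(Mul(Add(Pow(Mul(-10, Pow(5, -1)), 2), Pow(Add(3, Pow(Mul(-10, Pow(5, -1)), 2), Mul(-1, Mul(-10, Pow(5, -1)))), 2)), -71), -10) = Add(Mul(Add(Pow(Mul(-10, Rational(1, 5)), 2), Pow(Add(3, Pow(Mul(-10, Rational(1, 5)), 2), Mul(-1, Mul(-10, Rational(1, 5)))), 2)), -71), -10) = Add(Mul(Add(Pow(-2, 2), Pow(Add(3, Pow(-2, 2), Mul(-1, -2)), 2)), -71), -10) = Add(Mul(Add(4, Pow(Add(3, 4, 2), 2)), -71), -10) = Add(Mul(Add(4, Pow(9, 2)), -71), -10) = Add(Mul(Add(4, 81), -71), -10) = Add(Mul(85, -71), -10) = Add(-6035, -10) = -6045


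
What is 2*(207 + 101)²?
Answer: 189728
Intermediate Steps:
2*(207 + 101)² = 2*308² = 2*94864 = 189728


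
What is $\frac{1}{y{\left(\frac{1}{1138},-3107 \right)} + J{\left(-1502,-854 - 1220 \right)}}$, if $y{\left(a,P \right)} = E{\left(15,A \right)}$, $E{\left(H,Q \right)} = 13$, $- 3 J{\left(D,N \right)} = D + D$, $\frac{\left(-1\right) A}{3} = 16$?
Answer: $\frac{3}{3043} \approx 0.00098587$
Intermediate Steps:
$A = -48$ ($A = \left(-3\right) 16 = -48$)
$J{\left(D,N \right)} = - \frac{2 D}{3}$ ($J{\left(D,N \right)} = - \frac{D + D}{3} = - \frac{2 D}{3}$)
$y{\left(a,P \right)} = 13$
$\frac{1}{y{\left(\frac{1}{1138},-3107 \right)} + J{\left(-1502,-854 - 1220 \right)}} = \frac{1}{13 - - \frac{3004}{3}} = \frac{1}{13 + \frac{3004}{3}} = \frac{1}{\frac{3043}{3}} = \frac{3}{3043}$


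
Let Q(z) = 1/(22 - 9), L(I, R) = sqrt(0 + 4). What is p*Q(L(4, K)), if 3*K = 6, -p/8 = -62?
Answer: 496/13 ≈ 38.154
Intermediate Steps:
p = 496 (p = -8*(-62) = 496)
K = 2 (K = (1/3)*6 = 2)
L(I, R) = 2 (L(I, R) = sqrt(4) = 2)
Q(z) = 1/13
p*Q(L(4, K)) = 496*(1/13) = 496/13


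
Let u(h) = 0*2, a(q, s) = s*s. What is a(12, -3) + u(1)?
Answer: 9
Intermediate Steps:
a(q, s) = s²
u(h) = 0
a(12, -3) + u(1) = (-3)² + 0 = 9 + 0 = 9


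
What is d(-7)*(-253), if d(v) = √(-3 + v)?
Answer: -253*I*√10 ≈ -800.06*I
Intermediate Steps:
d(-7)*(-253) = √(-3 - 7)*(-253) = √(-10)*(-253) = (I*√10)*(-253) = -253*I*√10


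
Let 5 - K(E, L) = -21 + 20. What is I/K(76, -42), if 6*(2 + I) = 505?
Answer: 493/36 ≈ 13.694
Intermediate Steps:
I = 493/6 (I = -2 + (1/6)*505 = -2 + 505/6 = 493/6 ≈ 82.167)
K(E, L) = 6 (K(E, L) = 5 - (-21 + 20) = 5 - 1*(-1) = 5 + 1 = 6)
I/K(76, -42) = (493/6)/6 = (493/6)*(1/6) = 493/36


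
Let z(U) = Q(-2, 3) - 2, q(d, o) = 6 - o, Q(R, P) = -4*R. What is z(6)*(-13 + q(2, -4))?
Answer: -18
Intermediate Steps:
z(U) = 6 (z(U) = -4*(-2) - 2 = 8 - 2 = 6)
z(6)*(-13 + q(2, -4)) = 6*(-13 + (6 - 1*(-4))) = 6*(-13 + (6 + 4)) = 6*(-13 + 10) = 6*(-3) = -18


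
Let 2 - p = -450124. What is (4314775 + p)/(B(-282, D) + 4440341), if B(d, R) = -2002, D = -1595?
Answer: 4764901/4438339 ≈ 1.0736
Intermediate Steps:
p = 450126 (p = 2 - 1*(-450124) = 2 + 450124 = 450126)
(4314775 + p)/(B(-282, D) + 4440341) = (4314775 + 450126)/(-2002 + 4440341) = 4764901/4438339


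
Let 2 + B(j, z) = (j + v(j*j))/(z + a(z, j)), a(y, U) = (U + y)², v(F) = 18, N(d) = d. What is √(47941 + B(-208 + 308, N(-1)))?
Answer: 191*√6439/70 ≈ 218.95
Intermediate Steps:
B(j, z) = -2 + (18 + j)/(z + (j + z)²) (B(j, z) = -2 + (j + 18)/(z + (j + z)²) = -2 + (18 + j)/(z + (j + z)²))
√(47941 + B(-208 + 308, N(-1))) = √(47941 + (18 + (-208 + 308) - 2*(-1) - 2*((-208 + 308) - 1)²)/(-1 + ((-208 + 308) - 1)²)) = √(47941 + (18 + 100 + 2 - 2*(100 - 1)²)/(-1 + (100 - 1)²)) = √(47941 + (18 + 100 + 2 - 2*99²)/(-1 + 99²)) = √(47941 + (18 + 100 + 2 - 2*9801)/(-1 + 9801)) = √(47941 + (18 + 100 + 2 - 19602)/9800) = √(47941 + (1/9800)*(-19482)) = √(47941 - 9741/4900) = √(234901159/4900) = 191*√6439/70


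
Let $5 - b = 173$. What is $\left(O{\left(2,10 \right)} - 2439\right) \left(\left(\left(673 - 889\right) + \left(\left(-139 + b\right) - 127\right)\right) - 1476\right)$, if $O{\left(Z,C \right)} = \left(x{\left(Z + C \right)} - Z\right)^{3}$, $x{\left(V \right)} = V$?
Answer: $3059314$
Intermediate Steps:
$b = -168$ ($b = 5 - 173 = -168$)
$O{\left(Z,C \right)} = C^{3}$ ($O{\left(Z,C \right)} = \left(\left(Z + C\right) - Z\right)^{3} = \left(\left(C + Z\right) - Z\right)^{3} = C^{3}$)
$\left(O{\left(2,10 \right)} - 2439\right) \left(\left(\left(673 - 889\right) + \left(\left(-139 + b\right) - 127\right)\right) - 1476\right) = \left(10^{3} - 2439\right) \left(\left(\left(673 - 889\right) - 434\right) - 1476\right) = \left(1000 - 2439\right) \left(\left(-216 - 434\right) - 1476\right) = - 1439 \left(\left(-216 - 434\right) - 1476\right) = - 1439 \left(-650 - 1476\right) = \left(-1439\right) \left(-2126\right) = 3059314$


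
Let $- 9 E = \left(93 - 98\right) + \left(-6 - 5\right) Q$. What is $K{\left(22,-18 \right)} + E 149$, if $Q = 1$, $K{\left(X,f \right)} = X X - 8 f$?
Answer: $\frac{8036}{9} \approx 892.89$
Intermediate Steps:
$K{\left(X,f \right)} = X^{2} - 8 f$
$E = \frac{16}{9}$ ($E = - \frac{\left(93 - 98\right) + \left(-6 - 5\right) 1}{9} = - \frac{-5 - 11}{9} = \left(- \frac{1}{9}\right) \left(-16\right) = \frac{16}{9} \approx 1.7778$)
$K{\left(22,-18 \right)} + E 149 = \left(22^{2} - -144\right) + \frac{16}{9} \cdot 149 = \left(484 + 144\right) + \frac{2384}{9} = 628 + \frac{2384}{9} = \frac{8036}{9}$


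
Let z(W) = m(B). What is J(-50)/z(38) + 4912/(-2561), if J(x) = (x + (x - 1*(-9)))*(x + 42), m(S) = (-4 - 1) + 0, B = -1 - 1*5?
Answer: -1888968/12805 ≈ -147.52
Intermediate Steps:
B = -6 (B = -1 - 5 = -6)
m(S) = -5 (m(S) = -5 + 0 = -5)
J(x) = (9 + 2*x)*(42 + x) (J(x) = (x + (x + 9))*(42 + x) = (x + (9 + x))*(42 + x) = (9 + 2*x)*(42 + x))
z(W) = -5
J(-50)/z(38) + 4912/(-2561) = (378 + 2*(-50)² + 93*(-50))/(-5) + 4912/(-2561) = (378 + 2*2500 - 4650)*(-⅕) + 4912*(-1/2561) = (378 + 5000 - 4650)*(-⅕) - 4912/2561 = 728*(-⅕) - 4912/2561 = -728/5 - 4912/2561 = -1888968/12805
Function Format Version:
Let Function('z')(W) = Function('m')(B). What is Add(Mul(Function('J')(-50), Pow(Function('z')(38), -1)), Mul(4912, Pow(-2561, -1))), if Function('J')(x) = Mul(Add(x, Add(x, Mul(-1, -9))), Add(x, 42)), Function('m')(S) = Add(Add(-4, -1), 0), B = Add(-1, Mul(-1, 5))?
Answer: Rational(-1888968, 12805) ≈ -147.52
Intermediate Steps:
B = -6 (B = Add(-1, -5) = -6)
Function('m')(S) = -5 (Function('m')(S) = Add(-5, 0) = -5)
Function('J')(x) = Mul(Add(9, Mul(2, x)), Add(42, x)) (Function('J')(x) = Mul(Add(x, Add(x, 9)), Add(42, x)) = Mul(Add(x, Add(9, x)), Add(42, x)) = Mul(Add(9, Mul(2, x)), Add(42, x)))
Function('z')(W) = -5
Add(Mul(Function('J')(-50), Pow(Function('z')(38), -1)), Mul(4912, Pow(-2561, -1))) = Add(Mul(Add(378, Mul(2, Pow(-50, 2)), Mul(93, -50)), Pow(-5, -1)), Mul(4912, Pow(-2561, -1))) = Add(Mul(Add(378, Mul(2, 2500), -4650), Rational(-1, 5)), Mul(4912, Rational(-1, 2561))) = Add(Mul(Add(378, 5000, -4650), Rational(-1, 5)), Rational(-4912, 2561)) = Add(Mul(728, Rational(-1, 5)), Rational(-4912, 2561)) = Add(Rational(-728, 5), Rational(-4912, 2561)) = Rational(-1888968, 12805)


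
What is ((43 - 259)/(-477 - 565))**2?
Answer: 11664/271441 ≈ 0.042971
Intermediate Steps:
((43 - 259)/(-477 - 565))**2 = (-216/(-1042))**2 = (-216*(-1/1042))**2 = (108/521)**2 = 11664/271441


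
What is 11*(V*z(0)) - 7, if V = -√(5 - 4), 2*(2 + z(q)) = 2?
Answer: 4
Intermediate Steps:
z(q) = -1 (z(q) = -2 + (½)*2 = -2 + 1 = -1)
V = -1 (V = -√1 = -1*1 = -1)
11*(V*z(0)) - 7 = 11*(-1*(-1)) - 7 = 11*1 - 7 = 11 - 7 = 4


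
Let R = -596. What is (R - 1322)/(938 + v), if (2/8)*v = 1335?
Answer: -959/3139 ≈ -0.30551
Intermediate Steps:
v = 5340 (v = 4*1335 = 5340)
(R - 1322)/(938 + v) = (-596 - 1322)/(938 + 5340) = -1918/6278 = -1918*1/6278 = -959/3139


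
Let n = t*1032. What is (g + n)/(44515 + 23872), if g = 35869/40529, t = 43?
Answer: 1798550773/2771656723 ≈ 0.64891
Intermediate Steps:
g = 35869/40529 (g = 35869*(1/40529) = 35869/40529 ≈ 0.88502)
n = 44376 (n = 43*1032 = 44376)
(g + n)/(44515 + 23872) = (35869/40529 + 44376)/(44515 + 23872) = (1798550773/40529)/68387 = (1798550773/40529)*(1/68387) = 1798550773/2771656723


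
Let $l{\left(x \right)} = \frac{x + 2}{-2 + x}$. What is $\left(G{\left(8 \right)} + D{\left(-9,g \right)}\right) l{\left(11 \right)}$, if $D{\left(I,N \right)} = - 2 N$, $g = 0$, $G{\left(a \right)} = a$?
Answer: $\frac{104}{9} \approx 11.556$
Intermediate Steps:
$l{\left(x \right)} = \frac{2 + x}{-2 + x}$
$\left(G{\left(8 \right)} + D{\left(-9,g \right)}\right) l{\left(11 \right)} = \left(8 - 0\right) \frac{2 + 11}{-2 + 11} = \left(8 + 0\right) \frac{1}{9} \cdot 13 = 8 \cdot \frac{1}{9} \cdot 13 = 8 \cdot \frac{13}{9} = \frac{104}{9}$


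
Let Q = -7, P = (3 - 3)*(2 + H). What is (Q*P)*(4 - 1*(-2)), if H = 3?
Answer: 0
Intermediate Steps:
P = 0 (P = (3 - 3)*(2 + 3) = 0*5 = 0)
(Q*P)*(4 - 1*(-2)) = (-7*0)*(4 - 1*(-2)) = 0*(4 + 2) = 0*6 = 0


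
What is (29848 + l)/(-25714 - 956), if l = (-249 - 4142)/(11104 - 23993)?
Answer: -128238421/114583210 ≈ -1.1192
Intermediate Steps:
l = 4391/12889 (l = -4391/(-12889) = -4391*(-1/12889) = 4391/12889 ≈ 0.34068)
(29848 + l)/(-25714 - 956) = (29848 + 4391/12889)/(-25714 - 956) = (384715263/12889)/(-26670) = (384715263/12889)*(-1/26670) = -128238421/114583210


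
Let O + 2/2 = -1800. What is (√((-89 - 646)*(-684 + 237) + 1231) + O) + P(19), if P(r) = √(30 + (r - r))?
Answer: -1801 + √30 + 4*√20611 ≈ -1221.3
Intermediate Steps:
O = -1801 (O = -1 - 1800 = -1801)
P(r) = √30 (P(r) = √(30 + 0) = √30)
(√((-89 - 646)*(-684 + 237) + 1231) + O) + P(19) = (√((-89 - 646)*(-684 + 237) + 1231) - 1801) + √30 = (√(-735*(-447) + 1231) - 1801) + √30 = (√(328545 + 1231) - 1801) + √30 = (√329776 - 1801) + √30 = (4*√20611 - 1801) + √30 = (-1801 + 4*√20611) + √30 = -1801 + √30 + 4*√20611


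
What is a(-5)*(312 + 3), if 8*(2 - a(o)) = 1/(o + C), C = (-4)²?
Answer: 55125/88 ≈ 626.42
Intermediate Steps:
C = 16
a(o) = 2 - 1/(8*(16 + o)) (a(o) = 2 - 1/(8*(o + 16)) = 2 - 1/(8*(16 + o)))
a(-5)*(312 + 3) = ((255 + 16*(-5))/(8*(16 - 5)))*(312 + 3) = ((⅛)*(255 - 80)/11)*315 = ((⅛)*(1/11)*175)*315 = (175/88)*315 = 55125/88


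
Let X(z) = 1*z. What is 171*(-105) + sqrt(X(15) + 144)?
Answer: -17955 + sqrt(159) ≈ -17942.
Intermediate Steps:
X(z) = z
171*(-105) + sqrt(X(15) + 144) = 171*(-105) + sqrt(15 + 144) = -17955 + sqrt(159)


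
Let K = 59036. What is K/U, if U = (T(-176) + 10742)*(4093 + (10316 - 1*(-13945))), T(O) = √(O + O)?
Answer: 79270589/408974254033 - 29518*I*√22/408974254033 ≈ 0.00019383 - 3.3853e-7*I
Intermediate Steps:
T(O) = √2*√O (T(O) = √(2*O) = √2*√O)
U = 304578668 + 113416*I*√22 (U = (√2*√(-176) + 10742)*(4093 + (10316 - 1*(-13945))) = (√2*(4*I*√11) + 10742)*(4093 + (10316 + 13945)) = (4*I*√22 + 10742)*(4093 + 24261) = (10742 + 4*I*√22)*28354 = 304578668 + 113416*I*√22 ≈ 3.0458e+8 + 5.3197e+5*I)
K/U = 59036/(304578668 + 113416*I*√22)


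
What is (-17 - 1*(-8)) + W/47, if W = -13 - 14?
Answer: -450/47 ≈ -9.5745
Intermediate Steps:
W = -27
(-17 - 1*(-8)) + W/47 = (-17 - 1*(-8)) - 27/47 = (-17 + 8) + (1/47)*(-27) = -9 - 27/47 = -450/47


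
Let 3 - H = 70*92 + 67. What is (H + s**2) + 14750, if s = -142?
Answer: 28410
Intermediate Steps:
H = -6504 (H = 3 - (70*92 + 67) = 3 - (6440 + 67) = 3 - 1*6507 = 3 - 6507 = -6504)
(H + s**2) + 14750 = (-6504 + (-142)**2) + 14750 = (-6504 + 20164) + 14750 = 13660 + 14750 = 28410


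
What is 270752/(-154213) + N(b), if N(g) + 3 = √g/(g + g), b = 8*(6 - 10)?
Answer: -733391/154213 - I*√2/16 ≈ -4.7557 - 0.088388*I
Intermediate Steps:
b = -32 (b = 8*(-4) = -32)
N(g) = -3 + 1/(2*√g) (N(g) = -3 + √g/(g + g) = -3 + √g/((2*g)) = -3 + (1/(2*g))*√g = -3 + 1/(2*√g))
270752/(-154213) + N(b) = 270752/(-154213) + (-3 + 1/(2*√(-32))) = 270752*(-1/154213) + (-3 + (-I*√2/8)/2) = -270752/154213 + (-3 - I*√2/16) = -733391/154213 - I*√2/16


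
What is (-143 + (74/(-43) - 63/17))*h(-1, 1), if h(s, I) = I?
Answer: -108500/731 ≈ -148.43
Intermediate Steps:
(-143 + (74/(-43) - 63/17))*h(-1, 1) = (-143 + (74/(-43) - 63/17))*1 = (-143 + (74*(-1/43) - 63*1/17))*1 = (-143 + (-74/43 - 63/17))*1 = (-143 - 3967/731)*1 = -108500/731*1 = -108500/731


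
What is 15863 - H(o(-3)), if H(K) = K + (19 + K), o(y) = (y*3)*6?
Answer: 15952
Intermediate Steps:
o(y) = 18*y (o(y) = (3*y)*6 = 18*y)
H(K) = 19 + 2*K
15863 - H(o(-3)) = 15863 - (19 + 2*(18*(-3))) = 15863 - (19 + 2*(-54)) = 15863 - (19 - 108) = 15863 - 1*(-89) = 15863 + 89 = 15952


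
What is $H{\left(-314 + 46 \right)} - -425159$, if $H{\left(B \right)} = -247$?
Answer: $424912$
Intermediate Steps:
$H{\left(-314 + 46 \right)} - -425159 = -247 - -425159 = -247 + 425159 = 424912$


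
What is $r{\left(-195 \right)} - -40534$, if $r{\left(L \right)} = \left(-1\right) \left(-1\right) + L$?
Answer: $40340$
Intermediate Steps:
$r{\left(L \right)} = 1 + L$
$r{\left(-195 \right)} - -40534 = \left(1 - 195\right) - -40534 = -194 + 40534 = 40340$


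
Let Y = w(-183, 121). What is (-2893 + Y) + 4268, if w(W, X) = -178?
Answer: 1197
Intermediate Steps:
Y = -178
(-2893 + Y) + 4268 = (-2893 - 178) + 4268 = -3071 + 4268 = 1197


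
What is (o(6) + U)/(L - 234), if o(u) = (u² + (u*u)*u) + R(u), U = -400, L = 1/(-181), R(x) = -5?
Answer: 27693/42355 ≈ 0.65383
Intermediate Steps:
L = -1/181 ≈ -0.0055249
o(u) = -5 + u² + u³ (o(u) = (u² + (u*u)*u) - 5 = (u² + u²*u) - 5 = (u² + u³) - 5 = -5 + u² + u³)
(o(6) + U)/(L - 234) = ((-5 + 6² + 6³) - 400)/(-1/181 - 234) = ((-5 + 36 + 216) - 400)/(-42355/181) = (247 - 400)*(-181/42355) = -153*(-181/42355) = 27693/42355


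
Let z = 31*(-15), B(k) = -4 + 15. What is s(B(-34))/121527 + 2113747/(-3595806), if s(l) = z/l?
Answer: -104715655487/178031950866 ≈ -0.58818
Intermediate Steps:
B(k) = 11
z = -465
s(l) = -465/l
s(B(-34))/121527 + 2113747/(-3595806) = -465/11/121527 + 2113747/(-3595806) = -465*1/11*(1/121527) + 2113747*(-1/3595806) = -465/11*1/121527 - 2113747/3595806 = -155/445599 - 2113747/3595806 = -104715655487/178031950866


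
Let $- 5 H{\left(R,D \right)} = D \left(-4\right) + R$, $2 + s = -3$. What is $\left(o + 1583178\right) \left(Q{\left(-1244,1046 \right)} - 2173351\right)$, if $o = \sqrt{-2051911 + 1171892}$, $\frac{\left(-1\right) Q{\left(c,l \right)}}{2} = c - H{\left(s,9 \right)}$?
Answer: $- \frac{17184182892474}{5} - \frac{10854233 i \sqrt{880019}}{5} \approx -3.4368 \cdot 10^{12} - 2.0365 \cdot 10^{9} i$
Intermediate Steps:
$s = -5$ ($s = -2 - 3 = -5$)
$H{\left(R,D \right)} = - \frac{R}{5} + \frac{4 D}{5}$ ($H{\left(R,D \right)} = - \frac{D \left(-4\right) + R}{5} = - \frac{- 4 D + R}{5} = - \frac{R - 4 D}{5} = - \frac{R}{5} + \frac{4 D}{5}$)
$Q{\left(c,l \right)} = \frac{82}{5} - 2 c$ ($Q{\left(c,l \right)} = - 2 \left(c - \left(\left(- \frac{1}{5}\right) \left(-5\right) + \frac{4}{5} \cdot 9\right)\right) = - 2 \left(c - \left(1 + \frac{36}{5}\right)\right) = - 2 \left(c - \frac{41}{5}\right) = - 2 \left(- \frac{41}{5} + c\right) = \frac{82}{5} - 2 c$)
$o = i \sqrt{880019}$ ($o = \sqrt{-880019} = i \sqrt{880019} \approx 938.09 i$)
$\left(o + 1583178\right) \left(Q{\left(-1244,1046 \right)} - 2173351\right) = \left(i \sqrt{880019} + 1583178\right) \left(\left(\frac{82}{5} - -2488\right) - 2173351\right) = \left(1583178 + i \sqrt{880019}\right) \left(\left(\frac{82}{5} + 2488\right) - 2173351\right) = \left(1583178 + i \sqrt{880019}\right) \left(\frac{12522}{5} - 2173351\right) = \left(1583178 + i \sqrt{880019}\right) \left(- \frac{10854233}{5}\right) = - \frac{17184182892474}{5} - \frac{10854233 i \sqrt{880019}}{5}$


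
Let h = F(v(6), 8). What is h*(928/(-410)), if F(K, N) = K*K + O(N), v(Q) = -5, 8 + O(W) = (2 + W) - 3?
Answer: -11136/205 ≈ -54.322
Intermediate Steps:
O(W) = -9 + W (O(W) = -8 + ((2 + W) - 3) = -8 + (-1 + W) = -9 + W)
F(K, N) = -9 + N + K**2 (F(K, N) = K*K + (-9 + N) = K**2 + (-9 + N) = -9 + N + K**2)
h = 24 (h = -9 + 8 + (-5)**2 = -9 + 8 + 25 = 24)
h*(928/(-410)) = 24*(928/(-410)) = 24*(928*(-1/410)) = 24*(-464/205) = -11136/205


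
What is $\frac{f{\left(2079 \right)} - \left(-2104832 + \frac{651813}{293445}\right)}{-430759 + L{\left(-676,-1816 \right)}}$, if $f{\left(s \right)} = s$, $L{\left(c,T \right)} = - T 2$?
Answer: $- \frac{206087282194}{41779427505} \approx -4.9327$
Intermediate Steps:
$L{\left(c,T \right)} = - 2 T$
$\frac{f{\left(2079 \right)} - \left(-2104832 + \frac{651813}{293445}\right)}{-430759 + L{\left(-676,-1816 \right)}} = \frac{2079 - \left(-2104832 + \frac{651813}{293445}\right)}{-430759 - -3632} = \frac{2079 + \left(\left(-651813\right) \frac{1}{293445} + 2104832\right)}{-430759 + 3632} = \frac{2079 + \left(- \frac{217271}{97815} + 2104832\right)}{-427127} = \left(2079 + \frac{205883924809}{97815}\right) \left(- \frac{1}{427127}\right) = \frac{206087282194}{97815} \left(- \frac{1}{427127}\right) = - \frac{206087282194}{41779427505}$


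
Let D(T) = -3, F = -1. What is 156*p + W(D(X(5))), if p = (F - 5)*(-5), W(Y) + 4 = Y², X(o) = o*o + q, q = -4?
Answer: 4685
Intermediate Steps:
X(o) = -4 + o² (X(o) = o*o - 4 = o² - 4 = -4 + o²)
W(Y) = -4 + Y²
p = 30 (p = (-1 - 5)*(-5) = -6*(-5) = 30)
156*p + W(D(X(5))) = 156*30 + (-4 + (-3)²) = 4680 + (-4 + 9) = 4680 + 5 = 4685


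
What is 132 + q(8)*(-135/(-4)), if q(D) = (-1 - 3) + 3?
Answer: 393/4 ≈ 98.250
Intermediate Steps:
q(D) = -1 (q(D) = -4 + 3 = -1)
132 + q(8)*(-135/(-4)) = 132 - (-135)/(-4) = 132 - (-135)*(-1)/4 = 132 - 1*135/4 = 132 - 135/4 = 393/4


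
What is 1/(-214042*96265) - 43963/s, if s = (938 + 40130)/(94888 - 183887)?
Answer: 40309727979130507371/423098000771420 ≈ 95273.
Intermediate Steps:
s = -41068/88999 (s = 41068/(-88999) = 41068*(-1/88999) = -41068/88999 ≈ -0.46144)
1/(-214042*96265) - 43963/s = 1/(-214042*96265) - 43963/(-41068/88999) = -1/214042*1/96265 - 43963*(-88999/41068) = -1/20604753130 + 3912663037/41068 = 40309727979130507371/423098000771420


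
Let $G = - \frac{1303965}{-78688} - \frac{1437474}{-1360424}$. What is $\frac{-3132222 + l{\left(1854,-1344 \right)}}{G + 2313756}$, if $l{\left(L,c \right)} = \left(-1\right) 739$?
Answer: $- \frac{41922559879623904}{30960906780017193} \approx -1.354$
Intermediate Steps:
$l{\left(L,c \right)} = -739$
$G = \frac{235882154409}{13381130464}$ ($G = \left(-1303965\right) \left(- \frac{1}{78688}\right) - - \frac{718737}{680212} = \frac{1303965}{78688} + \frac{718737}{680212} = \frac{235882154409}{13381130464} \approx 17.628$)
$\frac{-3132222 + l{\left(1854,-1344 \right)}}{G + 2313756} = \frac{-3132222 - 739}{\frac{235882154409}{13381130464} + 2313756} = - \frac{3132961}{\frac{30960906780017193}{13381130464}} = \left(-3132961\right) \frac{13381130464}{30960906780017193} = - \frac{41922559879623904}{30960906780017193}$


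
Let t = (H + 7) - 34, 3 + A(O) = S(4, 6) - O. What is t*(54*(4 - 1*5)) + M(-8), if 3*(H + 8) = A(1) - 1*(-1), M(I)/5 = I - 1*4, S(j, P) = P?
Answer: 1776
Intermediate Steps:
M(I) = -20 + 5*I (M(I) = 5*(I - 1*4) = 5*(I - 4) = 5*(-4 + I) = -20 + 5*I)
A(O) = 3 - O (A(O) = -3 + (6 - O) = 3 - O)
H = -7 (H = -8 + ((3 - 1*1) - 1*(-1))/3 = -8 + ((3 - 1) + 1)/3 = -8 + (2 + 1)/3 = -8 + (1/3)*3 = -8 + 1 = -7)
t = -34 (t = (-7 + 7) - 34 = 0 - 34 = -34)
t*(54*(4 - 1*5)) + M(-8) = -1836*(4 - 1*5) + (-20 + 5*(-8)) = -1836*(4 - 5) + (-20 - 40) = -1836*(-1) - 60 = -34*(-54) - 60 = 1836 - 60 = 1776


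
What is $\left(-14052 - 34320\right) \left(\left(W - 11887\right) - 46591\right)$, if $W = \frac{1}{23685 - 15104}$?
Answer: $\frac{24273055910724}{8581} \approx 2.8287 \cdot 10^{9}$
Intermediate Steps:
$W = \frac{1}{8581} \approx 0.00011654$
$\left(-14052 - 34320\right) \left(\left(W - 11887\right) - 46591\right) = \left(-14052 - 34320\right) \left(\left(\frac{1}{8581} - 11887\right) - 46591\right) = \left(-14052 - 34320\right) \left(- \frac{102002346}{8581} - 46591\right) = \left(-48372\right) \left(- \frac{501799717}{8581}\right) = \frac{24273055910724}{8581}$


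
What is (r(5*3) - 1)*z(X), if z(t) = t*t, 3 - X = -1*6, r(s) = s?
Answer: 1134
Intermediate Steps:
X = 9 (X = 3 - (-1)*6 = 3 - 1*(-6) = 3 + 6 = 9)
z(t) = t**2
(r(5*3) - 1)*z(X) = (5*3 - 1)*9**2 = (15 - 1)*81 = 14*81 = 1134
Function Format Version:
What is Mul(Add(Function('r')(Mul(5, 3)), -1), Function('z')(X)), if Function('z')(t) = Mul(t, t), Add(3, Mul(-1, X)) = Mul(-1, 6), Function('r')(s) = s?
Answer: 1134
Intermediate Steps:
X = 9 (X = Add(3, Mul(-1, Mul(-1, 6))) = Add(3, Mul(-1, -6)) = Add(3, 6) = 9)
Function('z')(t) = Pow(t, 2)
Mul(Add(Function('r')(Mul(5, 3)), -1), Function('z')(X)) = Mul(Add(Mul(5, 3), -1), Pow(9, 2)) = Mul(Add(15, -1), 81) = Mul(14, 81) = 1134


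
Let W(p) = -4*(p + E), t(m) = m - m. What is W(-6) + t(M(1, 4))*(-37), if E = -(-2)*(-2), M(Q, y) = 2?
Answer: 40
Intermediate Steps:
E = -4 (E = -1*4 = -4)
t(m) = 0
W(p) = 16 - 4*p (W(p) = -4*(p - 4) = -4*(-4 + p) = 16 - 4*p)
W(-6) + t(M(1, 4))*(-37) = (16 - 4*(-6)) + 0*(-37) = (16 + 24) + 0 = 40 + 0 = 40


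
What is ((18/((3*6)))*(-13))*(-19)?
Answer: 247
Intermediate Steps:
((18/((3*6)))*(-13))*(-19) = ((18/18)*(-13))*(-19) = ((18*(1/18))*(-13))*(-19) = (1*(-13))*(-19) = -13*(-19) = 247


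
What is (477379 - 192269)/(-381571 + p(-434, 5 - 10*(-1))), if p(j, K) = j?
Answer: -57022/76401 ≈ -0.74635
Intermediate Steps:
(477379 - 192269)/(-381571 + p(-434, 5 - 10*(-1))) = (477379 - 192269)/(-381571 - 434) = 285110/(-382005) = 285110*(-1/382005) = -57022/76401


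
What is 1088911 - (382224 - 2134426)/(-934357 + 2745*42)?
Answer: 891889313835/819067 ≈ 1.0889e+6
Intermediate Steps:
1088911 - (382224 - 2134426)/(-934357 + 2745*42) = 1088911 - (-1752202)/(-934357 + 115290) = 1088911 - (-1752202)/(-819067) = 1088911 - (-1752202)*(-1)/819067 = 1088911 - 1*1752202/819067 = 1088911 - 1752202/819067 = 891889313835/819067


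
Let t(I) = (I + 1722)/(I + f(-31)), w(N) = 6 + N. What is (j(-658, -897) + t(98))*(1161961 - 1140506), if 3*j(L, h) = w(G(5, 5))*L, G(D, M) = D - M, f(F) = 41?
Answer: -3885586320/139 ≈ -2.7954e+7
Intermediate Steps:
t(I) = (1722 + I)/(41 + I) (t(I) = (I + 1722)/(I + 41) = (1722 + I)/(41 + I))
j(L, h) = 2*L (j(L, h) = ((6 + (5 - 1*5))*L)/3 = ((6 + (5 - 5))*L)/3 = ((6 + 0)*L)/3 = (6*L)/3 = 2*L)
(j(-658, -897) + t(98))*(1161961 - 1140506) = (2*(-658) + (1722 + 98)/(41 + 98))*(1161961 - 1140506) = (-1316 + 1820/139)*21455 = -181104/139*21455 = -3885586320/139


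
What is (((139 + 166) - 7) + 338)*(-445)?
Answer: -283020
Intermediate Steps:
(((139 + 166) - 7) + 338)*(-445) = ((305 - 7) + 338)*(-445) = (298 + 338)*(-445) = 636*(-445) = -283020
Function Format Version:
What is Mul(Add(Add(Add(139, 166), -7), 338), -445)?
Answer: -283020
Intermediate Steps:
Mul(Add(Add(Add(139, 166), -7), 338), -445) = Mul(Add(Add(305, -7), 338), -445) = Mul(Add(298, 338), -445) = Mul(636, -445) = -283020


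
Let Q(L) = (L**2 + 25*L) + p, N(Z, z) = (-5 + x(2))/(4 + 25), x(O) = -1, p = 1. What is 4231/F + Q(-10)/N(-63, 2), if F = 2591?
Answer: 11221097/15546 ≈ 721.80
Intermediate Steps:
N(Z, z) = -6/29 (N(Z, z) = (-5 - 1)/(4 + 25) = -6/29)
Q(L) = 1 + L**2 + 25*L (Q(L) = (L**2 + 25*L) + 1 = 1 + L**2 + 25*L)
4231/F + Q(-10)/N(-63, 2) = 4231/2591 + (1 + (-10)**2 + 25*(-10))/(-6/29) = 4231*(1/2591) + (1 + 100 - 250)*(-29/6) = 4231/2591 - 149*(-29/6) = 4231/2591 + 4321/6 = 11221097/15546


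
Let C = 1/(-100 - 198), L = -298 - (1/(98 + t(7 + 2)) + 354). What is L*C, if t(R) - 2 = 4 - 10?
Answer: 61289/28012 ≈ 2.1880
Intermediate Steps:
t(R) = -4 (t(R) = 2 + (4 - 10) = 2 - 6 = -4)
L = -61289/94 (L = -298 - (1/(98 - 4) + 354) = -298 - (1/94 + 354) = -298 - 1*33277/94 = -298 - 33277/94 = -61289/94 ≈ -652.01)
C = -1/298 (C = 1/(-298) = -1/298 ≈ -0.0033557)
L*C = -61289/94*(-1/298) = 61289/28012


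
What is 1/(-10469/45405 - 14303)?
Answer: -45405/649438184 ≈ -6.9914e-5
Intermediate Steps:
1/(-10469/45405 - 14303) = 1/(-649438184/45405) = -45405/649438184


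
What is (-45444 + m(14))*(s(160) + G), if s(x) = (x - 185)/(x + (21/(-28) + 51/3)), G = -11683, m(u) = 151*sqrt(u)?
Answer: 24953648804/47 - 248745773*sqrt(14)/141 ≈ 5.2433e+8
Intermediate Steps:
s(x) = (-185 + x)/(65/4 + x) (s(x) = (-185 + x)/(x + (21*(-1/28) + 51*(1/3))) = (-185 + x)/(x + (-3/4 + 17)) = (-185 + x)/(x + 65/4) = (-185 + x)/(65/4 + x))
(-45444 + m(14))*(s(160) + G) = (-45444 + 151*sqrt(14))*(4*(-185 + 160)/(65 + 4*160) - 11683) = (-45444 + 151*sqrt(14))*(4*(-25)/(65 + 640) - 11683) = (-45444 + 151*sqrt(14))*(4*(-25)/705 - 11683) = (-45444 + 151*sqrt(14))*(4*(1/705)*(-25) - 11683) = (-45444 + 151*sqrt(14))*(-20/141 - 11683) = (-45444 + 151*sqrt(14))*(-1647323/141) = 24953648804/47 - 248745773*sqrt(14)/141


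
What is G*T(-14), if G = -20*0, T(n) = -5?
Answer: 0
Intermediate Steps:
G = 0
G*T(-14) = 0*(-5) = 0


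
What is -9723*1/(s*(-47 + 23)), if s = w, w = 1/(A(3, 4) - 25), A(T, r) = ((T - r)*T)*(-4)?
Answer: -42133/8 ≈ -5266.6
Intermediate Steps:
A(T, r) = -4*T*(T - r) (A(T, r) = (T*(T - r))*(-4) = -4*T*(T - r))
w = -1/13 (w = 1/(4*3*(4 - 1*3) - 25) = 1/(4*3*(4 - 3) - 25) = 1/(4*3*1 - 25) = 1/(12 - 25) = 1/(-13) = -1/13 ≈ -0.076923)
s = -1/13 ≈ -0.076923
-9723*1/(s*(-47 + 23)) = -9723*(-13/(-47 + 23)) = -9723/((-1/13*(-24))) = -9723/24/13 = -9723*13/24 = -42133/8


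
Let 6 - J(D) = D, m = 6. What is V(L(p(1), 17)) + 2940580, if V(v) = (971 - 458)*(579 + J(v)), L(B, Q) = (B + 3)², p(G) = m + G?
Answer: 3189385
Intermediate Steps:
J(D) = 6 - D
p(G) = 6 + G
L(B, Q) = (3 + B)²
V(v) = 300105 - 513*v (V(v) = (971 - 458)*(579 + (6 - v)) = 513*(585 - v) = 300105 - 513*v)
V(L(p(1), 17)) + 2940580 = (300105 - 513*(3 + (6 + 1))²) + 2940580 = (300105 - 513*(3 + 7)²) + 2940580 = (300105 - 513*10²) + 2940580 = (300105 - 513*100) + 2940580 = (300105 - 51300) + 2940580 = 248805 + 2940580 = 3189385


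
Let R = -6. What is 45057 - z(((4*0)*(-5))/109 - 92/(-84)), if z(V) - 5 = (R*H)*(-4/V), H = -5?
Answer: 1038716/23 ≈ 45162.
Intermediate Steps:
z(V) = 5 - 120/V (z(V) = 5 + (-6*(-5))*(-4/V) = 5 + 30*(-4/V) = 5 - 120/V)
45057 - z(((4*0)*(-5))/109 - 92/(-84)) = 45057 - (5 - 120/(((4*0)*(-5))/109 - 92/(-84))) = 45057 - (5 - 120/((0*(-5))*(1/109) - 92*(-1/84))) = 45057 - (5 - 120/(0*(1/109) + 23/21)) = 45057 - (5 - 120/(0 + 23/21)) = 45057 - (5 - 120/23/21) = 45057 - (5 - 120*21/23) = 45057 - (5 - 2520/23) = 45057 - 1*(-2405/23) = 45057 + 2405/23 = 1038716/23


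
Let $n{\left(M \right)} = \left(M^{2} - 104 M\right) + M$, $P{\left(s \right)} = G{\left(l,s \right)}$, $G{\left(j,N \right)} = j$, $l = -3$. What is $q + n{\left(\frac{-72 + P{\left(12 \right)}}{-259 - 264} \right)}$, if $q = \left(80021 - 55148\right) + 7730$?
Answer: $\frac{8913831437}{273529} \approx 32588.0$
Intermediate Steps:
$P{\left(s \right)} = -3$
$q = 32603$ ($q = 24873 + 7730 = 32603$)
$n{\left(M \right)} = M^{2} - 103 M$
$q + n{\left(\frac{-72 + P{\left(12 \right)}}{-259 - 264} \right)} = 32603 + \frac{-72 - 3}{-259 - 264} \left(-103 + \frac{-72 - 3}{-259 - 264}\right) = 32603 + - \frac{75}{-523} \left(-103 - \frac{75}{-523}\right) = 32603 + \left(-75\right) \left(- \frac{1}{523}\right) \left(-103 - - \frac{75}{523}\right) = 32603 + \frac{75 \left(-103 + \frac{75}{523}\right)}{523} = 32603 + \frac{75}{523} \left(- \frac{53794}{523}\right) = 32603 - \frac{4034550}{273529} = \frac{8913831437}{273529}$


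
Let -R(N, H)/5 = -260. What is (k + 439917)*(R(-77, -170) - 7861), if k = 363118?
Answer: -5268712635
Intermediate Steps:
R(N, H) = 1300 (R(N, H) = -5*(-260) = 1300)
(k + 439917)*(R(-77, -170) - 7861) = (363118 + 439917)*(1300 - 7861) = 803035*(-6561) = -5268712635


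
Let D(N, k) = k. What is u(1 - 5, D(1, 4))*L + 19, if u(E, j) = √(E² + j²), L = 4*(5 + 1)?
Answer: 19 + 96*√2 ≈ 154.76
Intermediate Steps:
L = 24 (L = 4*6 = 24)
u(1 - 5, D(1, 4))*L + 19 = √((1 - 5)² + 4²)*24 + 19 = √((-4)² + 16)*24 + 19 = √(16 + 16)*24 + 19 = √32*24 + 19 = (4*√2)*24 + 19 = 96*√2 + 19 = 19 + 96*√2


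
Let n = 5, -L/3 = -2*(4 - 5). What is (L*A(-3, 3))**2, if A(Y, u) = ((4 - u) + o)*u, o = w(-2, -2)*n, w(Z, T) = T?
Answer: 26244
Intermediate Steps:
L = -6 (L = -(-6)*(4 - 5) = -(-6)*(-1) = -3*2 = -6)
o = -10 (o = -2*5 = -10)
A(Y, u) = u*(-6 - u) (A(Y, u) = ((4 - u) - 10)*u = (-6 - u)*u = u*(-6 - u))
(L*A(-3, 3))**2 = (-(-6)*3*(6 + 3))**2 = (-(-6)*3*9)**2 = (-6*(-27))**2 = 162**2 = 26244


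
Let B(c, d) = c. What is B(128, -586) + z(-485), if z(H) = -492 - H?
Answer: 121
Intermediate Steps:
B(128, -586) + z(-485) = 128 + (-492 - 1*(-485)) = 128 + (-492 + 485) = 128 - 7 = 121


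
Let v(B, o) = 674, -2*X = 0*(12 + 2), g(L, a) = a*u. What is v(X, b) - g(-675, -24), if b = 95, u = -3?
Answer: 602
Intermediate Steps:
g(L, a) = -3*a (g(L, a) = a*(-3) = -3*a)
X = 0 (X = -0*(12 + 2) = -0*14 = -1/2*0 = 0)
v(X, b) - g(-675, -24) = 674 - (-3)*(-24) = 674 - 1*72 = 674 - 72 = 602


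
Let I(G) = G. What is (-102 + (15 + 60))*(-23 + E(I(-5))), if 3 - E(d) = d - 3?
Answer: 324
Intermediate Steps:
E(d) = 6 - d (E(d) = 3 - (d - 3) = 3 - (-3 + d) = 3 + (3 - d) = 6 - d)
(-102 + (15 + 60))*(-23 + E(I(-5))) = (-102 + (15 + 60))*(-23 + (6 - 1*(-5))) = (-102 + 75)*(-23 + (6 + 5)) = -27*(-23 + 11) = -27*(-12) = 324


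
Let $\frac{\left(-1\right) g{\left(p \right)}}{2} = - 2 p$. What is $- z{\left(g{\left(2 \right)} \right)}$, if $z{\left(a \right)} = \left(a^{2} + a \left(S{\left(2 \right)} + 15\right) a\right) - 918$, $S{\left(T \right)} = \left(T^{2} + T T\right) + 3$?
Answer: $-810$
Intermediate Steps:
$S{\left(T \right)} = 3 + 2 T^{2}$ ($S{\left(T \right)} = \left(T^{2} + T^{2}\right) + 3 = 2 T^{2} + 3 = 3 + 2 T^{2}$)
$g{\left(p \right)} = 4 p$ ($g{\left(p \right)} = - 2 \left(- 2 p\right) = 4 p$)
$z{\left(a \right)} = -918 + 27 a^{2}$ ($z{\left(a \right)} = \left(a^{2} + a \left(\left(3 + 2 \cdot 2^{2}\right) + 15\right) a\right) - 918 = \left(a^{2} + a \left(\left(3 + 2 \cdot 4\right) + 15\right) a\right) - 918 = \left(a^{2} + a \left(\left(3 + 8\right) + 15\right) a\right) - 918 = \left(a^{2} + a \left(11 + 15\right) a\right) - 918 = \left(a^{2} + a 26 a\right) - 918 = \left(a^{2} + 26 a a\right) - 918 = \left(a^{2} + 26 a^{2}\right) - 918 = 27 a^{2} - 918 = -918 + 27 a^{2}$)
$- z{\left(g{\left(2 \right)} \right)} = - (-918 + 27 \left(4 \cdot 2\right)^{2}) = - (-918 + 27 \cdot 8^{2}) = - (-918 + 27 \cdot 64) = - (-918 + 1728) = \left(-1\right) 810 = -810$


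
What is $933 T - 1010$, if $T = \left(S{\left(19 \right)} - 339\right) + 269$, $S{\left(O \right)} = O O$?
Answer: $270493$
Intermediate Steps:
$S{\left(O \right)} = O^{2}$
$T = 291$ ($T = \left(19^{2} - 339\right) + 269 = \left(361 - 339\right) + 269 = 22 + 269 = 291$)
$933 T - 1010 = 933 \cdot 291 - 1010 = 271503 - 1010 = 270493$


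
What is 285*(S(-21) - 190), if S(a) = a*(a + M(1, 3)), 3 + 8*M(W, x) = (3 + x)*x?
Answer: 482505/8 ≈ 60313.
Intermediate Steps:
M(W, x) = -3/8 + x*(3 + x)/8 (M(W, x) = -3/8 + ((3 + x)*x)/8 = -3/8 + (x*(3 + x))/8 = -3/8 + x*(3 + x)/8)
S(a) = a*(15/8 + a) (S(a) = a*(a + (-3/8 + (⅛)*3² + (3/8)*3)) = a*(a + (-3/8 + (⅛)*9 + 9/8)) = a*(a + (-3/8 + 9/8 + 9/8)) = a*(a + 15/8) = a*(15/8 + a))
285*(S(-21) - 190) = 285*((⅛)*(-21)*(15 + 8*(-21)) - 190) = 285*((⅛)*(-21)*(15 - 168) - 190) = 285*((⅛)*(-21)*(-153) - 190) = 285*(3213/8 - 190) = 285*(1693/8) = 482505/8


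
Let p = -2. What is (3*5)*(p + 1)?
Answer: -15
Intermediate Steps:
(3*5)*(p + 1) = (3*5)*(-2 + 1) = 15*(-1) = -15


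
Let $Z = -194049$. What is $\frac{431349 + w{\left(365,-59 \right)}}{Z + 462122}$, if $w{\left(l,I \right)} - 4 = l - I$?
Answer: $\frac{431777}{268073} \approx 1.6107$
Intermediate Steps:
$w{\left(l,I \right)} = 4 + l - I$ ($w{\left(l,I \right)} = 4 - \left(I - l\right) = 4 + l - I$)
$\frac{431349 + w{\left(365,-59 \right)}}{Z + 462122} = \frac{431349 + \left(4 + 365 - -59\right)}{-194049 + 462122} = \frac{431349 + \left(4 + 365 + 59\right)}{268073} = \left(431349 + 428\right) \frac{1}{268073} = 431777 \cdot \frac{1}{268073} = \frac{431777}{268073}$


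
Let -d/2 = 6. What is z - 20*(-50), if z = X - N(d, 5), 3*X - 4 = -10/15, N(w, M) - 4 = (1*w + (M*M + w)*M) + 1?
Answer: 8488/9 ≈ 943.11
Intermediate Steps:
d = -12 (d = -2*6 = -12)
N(w, M) = 5 + w + M*(w + M**2) (N(w, M) = 4 + ((1*w + (M*M + w)*M) + 1) = 4 + ((w + (M**2 + w)*M) + 1) = 4 + ((w + (w + M**2)*M) + 1) = 4 + ((w + M*(w + M**2)) + 1) = 4 + (1 + w + M*(w + M**2)) = 5 + w + M*(w + M**2))
X = 10/9 (X = 4/3 + (-10/15)/3 = 4/3 + (-10*1/15)/3 = 4/3 + (1/3)*(-2/3) = 4/3 - 2/9 = 10/9 ≈ 1.1111)
z = -512/9 (z = 10/9 - (5 - 12 + 5**3 + 5*(-12)) = 10/9 - (5 - 12 + 125 - 60) = 10/9 - 1*58 = 10/9 - 58 = -512/9 ≈ -56.889)
z - 20*(-50) = -512/9 - 20*(-50) = -512/9 + 1000 = 8488/9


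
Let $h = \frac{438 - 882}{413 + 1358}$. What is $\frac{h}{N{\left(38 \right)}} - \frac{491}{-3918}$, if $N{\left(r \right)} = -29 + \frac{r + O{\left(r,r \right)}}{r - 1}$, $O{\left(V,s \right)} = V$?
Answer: $\frac{931317221}{6917961666} \approx 0.13462$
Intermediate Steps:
$h = - \frac{444}{1771} \approx -0.25071$
$N{\left(r \right)} = -29 + \frac{2 r}{-1 + r}$ ($N{\left(r \right)} = -29 + \frac{r + r}{r - 1} = -29 + \frac{2 r}{-1 + r}$)
$\frac{h}{N{\left(38 \right)}} - \frac{491}{-3918} = - \frac{444}{1771 \frac{29 - 1026}{-1 + 38}} - \frac{491}{-3918} = - \frac{444}{1771 \frac{29 - 1026}{37}} - - \frac{491}{3918} = - \frac{444}{1771 \cdot \frac{1}{37} \left(-997\right)} + \frac{491}{3918} = - \frac{444}{1771 \left(- \frac{997}{37}\right)} + \frac{491}{3918} = \left(- \frac{444}{1771}\right) \left(- \frac{37}{997}\right) + \frac{491}{3918} = \frac{16428}{1765687} + \frac{491}{3918} = \frac{931317221}{6917961666}$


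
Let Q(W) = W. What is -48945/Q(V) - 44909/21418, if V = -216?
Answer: 173100611/771048 ≈ 224.50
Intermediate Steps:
-48945/Q(V) - 44909/21418 = -48945/(-216) - 44909/21418 = -48945*(-1/216) - 44909*1/21418 = 16315/72 - 44909/21418 = 173100611/771048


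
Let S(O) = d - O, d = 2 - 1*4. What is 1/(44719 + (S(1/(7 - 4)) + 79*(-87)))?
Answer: 3/113531 ≈ 2.6425e-5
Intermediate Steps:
d = -2 (d = 2 - 4 = -2)
S(O) = -2 - O
1/(44719 + (S(1/(7 - 4)) + 79*(-87))) = 1/(44719 + ((-2 - 1/(7 - 4)) + 79*(-87))) = 1/(44719 + ((-2 - 1/3) - 6873)) = 1/(44719 + ((-2 - 1*⅓) - 6873)) = 1/(44719 + ((-2 - ⅓) - 6873)) = 1/(44719 + (-7/3 - 6873)) = 1/(44719 - 20626/3) = 1/(113531/3) = 3/113531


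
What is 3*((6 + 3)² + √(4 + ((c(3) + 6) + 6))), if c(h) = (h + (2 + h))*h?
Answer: 243 + 6*√10 ≈ 261.97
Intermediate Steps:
c(h) = h*(2 + 2*h) (c(h) = (2 + 2*h)*h = h*(2 + 2*h))
3*((6 + 3)² + √(4 + ((c(3) + 6) + 6))) = 3*((6 + 3)² + √(4 + ((2*3*(1 + 3) + 6) + 6))) = 3*(9² + √(4 + ((2*3*4 + 6) + 6))) = 3*(81 + √(4 + ((24 + 6) + 6))) = 3*(81 + √(4 + (30 + 6))) = 3*(81 + √(4 + 36)) = 3*(81 + √40) = 3*(81 + 2*√10) = 243 + 6*√10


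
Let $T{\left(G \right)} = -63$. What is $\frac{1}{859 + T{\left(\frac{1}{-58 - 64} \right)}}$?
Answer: $\frac{1}{796} \approx 0.0012563$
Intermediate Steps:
$\frac{1}{859 + T{\left(\frac{1}{-58 - 64} \right)}} = \frac{1}{859 - 63} = \frac{1}{796}$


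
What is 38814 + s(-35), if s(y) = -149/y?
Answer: 1358639/35 ≈ 38818.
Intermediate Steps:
38814 + s(-35) = 38814 - 149/(-35) = 38814 - 149*(-1/35) = 38814 + 149/35 = 1358639/35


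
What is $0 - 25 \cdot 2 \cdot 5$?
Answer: $-250$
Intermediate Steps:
$0 - 25 \cdot 2 \cdot 5 = 0 - 250 = -250$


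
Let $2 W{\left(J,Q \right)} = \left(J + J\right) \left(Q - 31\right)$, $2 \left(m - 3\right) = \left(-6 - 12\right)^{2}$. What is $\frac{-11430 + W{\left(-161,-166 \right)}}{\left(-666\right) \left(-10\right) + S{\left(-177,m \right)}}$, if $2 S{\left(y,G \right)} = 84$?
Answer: $\frac{20287}{6702} \approx 3.027$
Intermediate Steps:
$m = 165$ ($m = 3 + \frac{\left(-6 - 12\right)^{2}}{2} = 3 + \frac{\left(-18\right)^{2}}{2} = 3 + \frac{1}{2} \cdot 324 = 3 + 162 = 165$)
$S{\left(y,G \right)} = 42$ ($S{\left(y,G \right)} = \frac{1}{2} \cdot 84 = 42$)
$W{\left(J,Q \right)} = J \left(-31 + Q\right)$ ($W{\left(J,Q \right)} = \frac{\left(J + J\right) \left(Q - 31\right)}{2} = \frac{2 J \left(-31 + Q\right)}{2} = J \left(-31 + Q\right)$)
$\frac{-11430 + W{\left(-161,-166 \right)}}{\left(-666\right) \left(-10\right) + S{\left(-177,m \right)}} = \frac{-11430 - 161 \left(-31 - 166\right)}{\left(-666\right) \left(-10\right) + 42} = \frac{-11430 - -31717}{6660 + 42} = \frac{-11430 + 31717}{6702} = 20287 \cdot \frac{1}{6702} = \frac{20287}{6702}$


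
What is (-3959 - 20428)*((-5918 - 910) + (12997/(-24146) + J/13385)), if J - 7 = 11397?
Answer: 53814028848973767/323194210 ≈ 1.6651e+8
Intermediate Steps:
J = 11404 (J = 7 + 11397 = 11404)
(-3959 - 20428)*((-5918 - 910) + (12997/(-24146) + J/13385)) = (-3959 - 20428)*((-5918 - 910) + (12997/(-24146) + 11404/13385)) = -24387*(-6828 + (12997*(-1/24146) + 11404*(1/13385))) = -24387*(-6828 + (-12997/24146 + 11404/13385)) = -24387*(-6828 + 101396139/323194210) = -24387*(-2206668669741/323194210) = 53814028848973767/323194210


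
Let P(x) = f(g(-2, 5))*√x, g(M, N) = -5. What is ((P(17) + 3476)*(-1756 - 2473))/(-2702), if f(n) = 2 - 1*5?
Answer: 7350002/1351 - 12687*√17/2702 ≈ 5421.1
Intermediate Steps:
f(n) = -3 (f(n) = 2 - 5 = -3)
P(x) = -3*√x
((P(17) + 3476)*(-1756 - 2473))/(-2702) = ((-3*√17 + 3476)*(-1756 - 2473))/(-2702) = ((3476 - 3*√17)*(-4229))*(-1/2702) = (-14700004 + 12687*√17)*(-1/2702) = 7350002/1351 - 12687*√17/2702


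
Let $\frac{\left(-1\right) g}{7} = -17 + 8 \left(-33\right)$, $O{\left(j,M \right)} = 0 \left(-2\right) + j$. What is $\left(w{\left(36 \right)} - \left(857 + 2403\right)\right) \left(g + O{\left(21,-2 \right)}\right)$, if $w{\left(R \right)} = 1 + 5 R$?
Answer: $-6121052$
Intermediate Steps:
$O{\left(j,M \right)} = j$ ($O{\left(j,M \right)} = 0 + j = j$)
$g = 1967$ ($g = - 7 \left(-17 + 8 \left(-33\right)\right) = - 7 \left(-17 - 264\right) = \left(-7\right) \left(-281\right) = 1967$)
$\left(w{\left(36 \right)} - \left(857 + 2403\right)\right) \left(g + O{\left(21,-2 \right)}\right) = \left(\left(1 + 5 \cdot 36\right) - \left(857 + 2403\right)\right) \left(1967 + 21\right) = \left(\left(1 + 180\right) - 3260\right) 1988 = \left(181 - 3260\right) 1988 = \left(-3079\right) 1988 = -6121052$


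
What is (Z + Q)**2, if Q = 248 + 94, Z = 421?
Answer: 582169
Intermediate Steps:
Q = 342
(Z + Q)**2 = (421 + 342)**2 = 763**2 = 582169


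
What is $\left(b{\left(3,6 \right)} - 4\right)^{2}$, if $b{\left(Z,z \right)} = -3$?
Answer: $49$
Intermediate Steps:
$\left(b{\left(3,6 \right)} - 4\right)^{2} = \left(-3 - 4\right)^{2} = \left(-7\right)^{2} = 49$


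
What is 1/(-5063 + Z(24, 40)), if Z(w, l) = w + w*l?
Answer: -1/4079 ≈ -0.00024516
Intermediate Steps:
Z(w, l) = w + l*w
1/(-5063 + Z(24, 40)) = 1/(-5063 + 24*(1 + 40)) = 1/(-5063 + 24*41) = 1/(-5063 + 984) = 1/(-4079) = -1/4079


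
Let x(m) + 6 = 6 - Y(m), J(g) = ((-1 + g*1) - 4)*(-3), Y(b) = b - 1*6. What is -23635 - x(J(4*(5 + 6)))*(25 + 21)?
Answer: -29293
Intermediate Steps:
Y(b) = -6 + b (Y(b) = b - 6 = -6 + b)
J(g) = 15 - 3*g (J(g) = ((-1 + g) - 4)*(-3) = (-5 + g)*(-3) = 15 - 3*g)
x(m) = 6 - m (x(m) = -6 + (6 - (-6 + m)) = -6 + (6 + (6 - m)) = -6 + (12 - m) = 6 - m)
-23635 - x(J(4*(5 + 6)))*(25 + 21) = -23635 - (6 - (15 - 12*(5 + 6)))*(25 + 21) = -23635 - (6 - (15 - 12*11))*46 = -23635 - (6 - (15 - 3*44))*46 = -23635 - (6 - (15 - 132))*46 = -23635 - (6 - 1*(-117))*46 = -23635 - (6 + 117)*46 = -23635 - 123*46 = -23635 - 1*5658 = -23635 - 5658 = -29293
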